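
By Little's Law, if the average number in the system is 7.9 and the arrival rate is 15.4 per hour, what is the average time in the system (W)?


W = L / lambda = 7.9 / 15.4 = 0.513 hours

0.513 hours


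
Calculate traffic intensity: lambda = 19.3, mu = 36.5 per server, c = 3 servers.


rho = lambda / (c * mu) = 19.3 / (3 * 36.5) = 0.1763

0.1763


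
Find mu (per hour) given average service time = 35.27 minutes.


mu = 60 / avg_service_time = 60 / 35.27 = 1.7 per hour

1.7 per hour


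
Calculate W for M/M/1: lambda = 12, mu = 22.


W = 1/(mu - lambda) = 1/(22 - 12) = 0.1 hours

0.1 hours


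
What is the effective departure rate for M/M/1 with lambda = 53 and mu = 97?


For a stable queue (lambda < mu), throughput = lambda = 53 per hour

53 per hour


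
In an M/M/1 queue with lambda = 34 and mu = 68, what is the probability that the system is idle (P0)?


P0 = 1 - rho = 1 - 34/68 = 0.5

0.5


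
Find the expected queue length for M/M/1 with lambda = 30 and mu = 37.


rho = 30/37; Lq = rho^2/(1-rho) = 3.47

3.47


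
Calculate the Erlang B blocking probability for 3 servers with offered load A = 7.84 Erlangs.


B(N,A) = (A^N/N!) / sum(A^k/k!, k=0..N) with N=3, A=7.84 = 0.6699

0.6699


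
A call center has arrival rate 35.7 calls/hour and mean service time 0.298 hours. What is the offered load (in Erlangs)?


Offered load a = lambda * E[S] = 35.7 * 0.298 = 10.64 Erlangs

10.64 Erlangs


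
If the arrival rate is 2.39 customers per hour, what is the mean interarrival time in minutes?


Mean interarrival time = 60/lambda = 60/2.39 = 25.1 minutes

25.1 minutes


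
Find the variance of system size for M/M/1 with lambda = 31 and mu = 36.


rho = 31/36; Var(N) = rho/(1-rho)^2 = 44.64

44.64


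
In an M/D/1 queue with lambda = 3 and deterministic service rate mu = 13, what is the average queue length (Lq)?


M/D/1: Lq = rho^2 / (2*(1-rho)) where rho = 3/13; Lq = 0.03

0.03


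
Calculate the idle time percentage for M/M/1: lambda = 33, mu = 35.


Idle fraction = (1 - rho) * 100 = (1 - 33/35) * 100 = 5.7%

5.7%


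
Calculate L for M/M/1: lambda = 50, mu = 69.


rho = 50/69; L = rho/(1-rho) = 2.63

2.63


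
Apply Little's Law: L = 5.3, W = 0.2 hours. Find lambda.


lambda = L / W = 5.3 / 0.2 = 26.5 per hour

26.5 per hour


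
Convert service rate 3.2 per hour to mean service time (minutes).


Mean service time = 60/mu = 60/3.2 = 18.75 minutes

18.75 minutes


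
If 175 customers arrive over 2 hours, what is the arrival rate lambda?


lambda = total arrivals / time = 175 / 2 = 87.5 per hour

87.5 per hour


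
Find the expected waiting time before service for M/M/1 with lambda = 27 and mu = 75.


rho = 27/75; Wq = rho/(mu - lambda) = 0.0075 hours

0.0075 hours


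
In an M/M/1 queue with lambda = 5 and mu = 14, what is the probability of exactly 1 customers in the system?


rho = 5/14; P(n) = (1-rho)*rho^n = (1-5/14)*(5/14)^1 = 0.2296

0.2296


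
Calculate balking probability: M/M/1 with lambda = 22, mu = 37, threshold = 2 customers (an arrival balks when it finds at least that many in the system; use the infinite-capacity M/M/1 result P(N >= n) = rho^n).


P(N >= 2) = rho^2 = (22/37)^2 = 0.3535

0.3535


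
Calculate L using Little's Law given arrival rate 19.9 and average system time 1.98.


L = lambda * W = 19.9 * 1.98 = 39.4

39.4


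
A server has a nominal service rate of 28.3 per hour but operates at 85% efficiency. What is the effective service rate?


Effective rate = mu * efficiency = 28.3 * 0.85 = 24.06 per hour

24.06 per hour


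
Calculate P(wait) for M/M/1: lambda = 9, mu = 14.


P(wait) = rho = lambda/mu = 9/14 = 0.6429

0.6429


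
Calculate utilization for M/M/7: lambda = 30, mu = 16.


rho = lambda/(c*mu) = 30/(7*16) = 0.2679

0.2679


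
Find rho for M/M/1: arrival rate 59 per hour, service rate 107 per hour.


rho = lambda/mu = 59/107 = 0.5514

0.5514


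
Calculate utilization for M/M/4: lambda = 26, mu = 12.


rho = lambda/(c*mu) = 26/(4*12) = 0.5417

0.5417


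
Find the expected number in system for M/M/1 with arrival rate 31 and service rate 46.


rho = 31/46; L = rho/(1-rho) = 2.07

2.07


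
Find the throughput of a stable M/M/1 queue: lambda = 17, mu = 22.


For a stable queue (lambda < mu), throughput = lambda = 17 per hour

17 per hour


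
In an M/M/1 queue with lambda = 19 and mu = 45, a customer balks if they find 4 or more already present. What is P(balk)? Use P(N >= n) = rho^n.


P(N >= 4) = rho^4 = (19/45)^4 = 0.0318

0.0318


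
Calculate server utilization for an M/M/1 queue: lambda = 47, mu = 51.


rho = lambda/mu = 47/51 = 0.9216

0.9216


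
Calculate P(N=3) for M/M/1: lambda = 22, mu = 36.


rho = 22/36; P(n) = (1-rho)*rho^n = (1-22/36)*(22/36)^3 = 0.0888

0.0888


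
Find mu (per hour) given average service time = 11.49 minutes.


mu = 60 / avg_service_time = 60 / 11.49 = 5.22 per hour

5.22 per hour


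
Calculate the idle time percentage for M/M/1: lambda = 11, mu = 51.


Idle fraction = (1 - rho) * 100 = (1 - 11/51) * 100 = 78.4%

78.4%


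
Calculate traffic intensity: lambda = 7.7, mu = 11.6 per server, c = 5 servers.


rho = lambda / (c * mu) = 7.7 / (5 * 11.6) = 0.1328

0.1328


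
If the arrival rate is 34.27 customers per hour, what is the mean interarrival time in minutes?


Mean interarrival time = 60/lambda = 60/34.27 = 1.75 minutes

1.75 minutes


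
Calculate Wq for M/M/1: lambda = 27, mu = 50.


rho = 27/50; Wq = rho/(mu - lambda) = 0.0235 hours

0.0235 hours


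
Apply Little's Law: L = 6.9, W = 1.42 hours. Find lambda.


lambda = L / W = 6.9 / 1.42 = 4.86 per hour

4.86 per hour


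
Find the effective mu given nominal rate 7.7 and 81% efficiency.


Effective rate = mu * efficiency = 7.7 * 0.81 = 6.24 per hour

6.24 per hour


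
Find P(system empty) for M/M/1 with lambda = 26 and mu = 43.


P0 = 1 - rho = 1 - 26/43 = 0.3953

0.3953


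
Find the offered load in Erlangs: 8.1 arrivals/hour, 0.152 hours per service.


Offered load a = lambda * E[S] = 8.1 * 0.152 = 1.23 Erlangs

1.23 Erlangs


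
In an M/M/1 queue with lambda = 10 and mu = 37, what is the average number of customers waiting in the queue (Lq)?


rho = 10/37; Lq = rho^2/(1-rho) = 0.1

0.1


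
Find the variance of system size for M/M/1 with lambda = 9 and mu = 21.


rho = 9/21; Var(N) = rho/(1-rho)^2 = 1.31

1.31


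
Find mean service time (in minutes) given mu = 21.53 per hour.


Mean service time = 60/mu = 60/21.53 = 2.79 minutes

2.79 minutes


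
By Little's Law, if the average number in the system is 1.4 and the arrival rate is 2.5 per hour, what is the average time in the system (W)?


W = L / lambda = 1.4 / 2.5 = 0.56 hours

0.56 hours


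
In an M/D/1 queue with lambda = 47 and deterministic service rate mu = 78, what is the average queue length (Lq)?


M/D/1: Lq = rho^2 / (2*(1-rho)) where rho = 47/78; Lq = 0.46

0.46


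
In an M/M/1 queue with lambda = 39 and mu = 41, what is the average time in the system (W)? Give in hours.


W = 1/(mu - lambda) = 1/(41 - 39) = 0.5 hours

0.5 hours


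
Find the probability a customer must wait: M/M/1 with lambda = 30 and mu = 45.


P(wait) = rho = lambda/mu = 30/45 = 0.6667

0.6667


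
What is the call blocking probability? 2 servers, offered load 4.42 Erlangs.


B(N,A) = (A^N/N!) / sum(A^k/k!, k=0..N) with N=2, A=4.42 = 0.6431

0.6431


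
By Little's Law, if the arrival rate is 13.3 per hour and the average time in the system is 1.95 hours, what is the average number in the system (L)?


L = lambda * W = 13.3 * 1.95 = 25.94

25.94


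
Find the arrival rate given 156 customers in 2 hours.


lambda = total arrivals / time = 156 / 2 = 78.0 per hour

78.0 per hour


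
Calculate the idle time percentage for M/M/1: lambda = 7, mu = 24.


Idle fraction = (1 - rho) * 100 = (1 - 7/24) * 100 = 70.8%

70.8%


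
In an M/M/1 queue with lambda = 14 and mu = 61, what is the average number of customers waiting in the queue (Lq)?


rho = 14/61; Lq = rho^2/(1-rho) = 0.07

0.07


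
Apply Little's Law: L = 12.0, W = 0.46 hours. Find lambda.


lambda = L / W = 12.0 / 0.46 = 26.09 per hour

26.09 per hour


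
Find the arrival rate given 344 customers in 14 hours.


lambda = total arrivals / time = 344 / 14 = 24.57 per hour

24.57 per hour


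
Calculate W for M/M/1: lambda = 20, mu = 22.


W = 1/(mu - lambda) = 1/(22 - 20) = 0.5 hours

0.5 hours


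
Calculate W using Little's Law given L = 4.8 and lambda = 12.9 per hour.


W = L / lambda = 4.8 / 12.9 = 0.3721 hours

0.3721 hours


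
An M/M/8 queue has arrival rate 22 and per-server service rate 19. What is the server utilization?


rho = lambda/(c*mu) = 22/(8*19) = 0.1447

0.1447


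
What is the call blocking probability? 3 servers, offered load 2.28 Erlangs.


B(N,A) = (A^N/N!) / sum(A^k/k!, k=0..N) with N=3, A=2.28 = 0.2515

0.2515


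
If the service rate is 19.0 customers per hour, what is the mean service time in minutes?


Mean service time = 60/mu = 60/19.0 = 3.16 minutes

3.16 minutes


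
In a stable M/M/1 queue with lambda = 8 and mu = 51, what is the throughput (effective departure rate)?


For a stable queue (lambda < mu), throughput = lambda = 8 per hour

8 per hour


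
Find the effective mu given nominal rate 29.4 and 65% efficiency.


Effective rate = mu * efficiency = 29.4 * 0.65 = 19.11 per hour

19.11 per hour


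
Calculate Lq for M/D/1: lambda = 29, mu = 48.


M/D/1: Lq = rho^2 / (2*(1-rho)) where rho = 29/48; Lq = 0.46

0.46


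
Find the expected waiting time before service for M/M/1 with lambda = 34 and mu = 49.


rho = 34/49; Wq = rho/(mu - lambda) = 0.0463 hours

0.0463 hours


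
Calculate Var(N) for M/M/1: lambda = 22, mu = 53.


rho = 22/53; Var(N) = rho/(1-rho)^2 = 1.21

1.21


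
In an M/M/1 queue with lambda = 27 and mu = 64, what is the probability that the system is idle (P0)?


P0 = 1 - rho = 1 - 27/64 = 0.5781

0.5781


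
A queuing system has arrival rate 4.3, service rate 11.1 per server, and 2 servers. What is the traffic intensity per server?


rho = lambda / (c * mu) = 4.3 / (2 * 11.1) = 0.1937

0.1937


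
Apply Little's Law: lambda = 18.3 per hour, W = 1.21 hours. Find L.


L = lambda * W = 18.3 * 1.21 = 22.14

22.14


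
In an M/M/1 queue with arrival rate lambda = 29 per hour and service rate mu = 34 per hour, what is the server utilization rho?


rho = lambda/mu = 29/34 = 0.8529

0.8529


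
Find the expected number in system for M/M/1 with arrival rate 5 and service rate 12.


rho = 5/12; L = rho/(1-rho) = 0.71

0.71


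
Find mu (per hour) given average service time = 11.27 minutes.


mu = 60 / avg_service_time = 60 / 11.27 = 5.32 per hour

5.32 per hour


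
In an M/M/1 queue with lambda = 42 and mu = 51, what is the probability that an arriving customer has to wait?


P(wait) = rho = lambda/mu = 42/51 = 0.8235

0.8235


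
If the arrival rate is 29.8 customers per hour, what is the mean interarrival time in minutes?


Mean interarrival time = 60/lambda = 60/29.8 = 2.01 minutes

2.01 minutes


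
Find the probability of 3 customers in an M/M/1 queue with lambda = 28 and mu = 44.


rho = 28/44; P(n) = (1-rho)*rho^n = (1-28/44)*(28/44)^3 = 0.0937

0.0937


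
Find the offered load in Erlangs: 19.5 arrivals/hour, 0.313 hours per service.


Offered load a = lambda * E[S] = 19.5 * 0.313 = 6.1 Erlangs

6.1 Erlangs


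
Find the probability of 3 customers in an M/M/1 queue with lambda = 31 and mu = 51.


rho = 31/51; P(n) = (1-rho)*rho^n = (1-31/51)*(31/51)^3 = 0.0881

0.0881


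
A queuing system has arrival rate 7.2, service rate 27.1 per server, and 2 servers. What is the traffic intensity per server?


rho = lambda / (c * mu) = 7.2 / (2 * 27.1) = 0.1328

0.1328


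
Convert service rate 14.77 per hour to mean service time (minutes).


Mean service time = 60/mu = 60/14.77 = 4.06 minutes

4.06 minutes


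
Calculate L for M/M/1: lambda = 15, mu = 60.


rho = 15/60; L = rho/(1-rho) = 0.33

0.33


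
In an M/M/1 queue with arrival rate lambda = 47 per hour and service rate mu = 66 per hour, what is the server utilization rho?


rho = lambda/mu = 47/66 = 0.7121

0.7121


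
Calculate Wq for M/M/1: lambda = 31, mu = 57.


rho = 31/57; Wq = rho/(mu - lambda) = 0.0209 hours

0.0209 hours


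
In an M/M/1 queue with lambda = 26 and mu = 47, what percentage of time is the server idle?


Idle fraction = (1 - rho) * 100 = (1 - 26/47) * 100 = 44.7%

44.7%


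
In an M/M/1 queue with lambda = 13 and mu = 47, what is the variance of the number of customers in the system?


rho = 13/47; Var(N) = rho/(1-rho)^2 = 0.53

0.53


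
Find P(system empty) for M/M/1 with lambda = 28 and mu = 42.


P0 = 1 - rho = 1 - 28/42 = 0.3333

0.3333


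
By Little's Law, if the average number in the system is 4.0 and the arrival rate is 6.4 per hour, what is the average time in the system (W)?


W = L / lambda = 4.0 / 6.4 = 0.625 hours

0.625 hours


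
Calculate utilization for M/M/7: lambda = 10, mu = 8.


rho = lambda/(c*mu) = 10/(7*8) = 0.1786

0.1786


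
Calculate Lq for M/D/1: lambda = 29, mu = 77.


M/D/1: Lq = rho^2 / (2*(1-rho)) where rho = 29/77; Lq = 0.11

0.11


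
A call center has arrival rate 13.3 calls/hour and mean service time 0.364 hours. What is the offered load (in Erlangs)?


Offered load a = lambda * E[S] = 13.3 * 0.364 = 4.84 Erlangs

4.84 Erlangs


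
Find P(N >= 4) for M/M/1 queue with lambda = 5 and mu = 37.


P(N >= 4) = rho^4 = (5/37)^4 = 0.0003

0.0003


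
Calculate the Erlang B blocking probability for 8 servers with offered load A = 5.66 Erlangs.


B(N,A) = (A^N/N!) / sum(A^k/k!, k=0..N) with N=8, A=5.66 = 0.1033

0.1033


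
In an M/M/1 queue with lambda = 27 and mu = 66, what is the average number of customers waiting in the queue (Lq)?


rho = 27/66; Lq = rho^2/(1-rho) = 0.28

0.28


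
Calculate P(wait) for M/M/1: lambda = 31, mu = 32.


P(wait) = rho = lambda/mu = 31/32 = 0.9688

0.9688


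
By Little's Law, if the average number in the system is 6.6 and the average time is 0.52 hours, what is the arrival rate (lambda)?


lambda = L / W = 6.6 / 0.52 = 12.69 per hour

12.69 per hour


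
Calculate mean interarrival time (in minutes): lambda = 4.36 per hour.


Mean interarrival time = 60/lambda = 60/4.36 = 13.76 minutes

13.76 minutes


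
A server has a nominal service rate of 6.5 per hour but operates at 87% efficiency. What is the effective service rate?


Effective rate = mu * efficiency = 6.5 * 0.87 = 5.66 per hour

5.66 per hour


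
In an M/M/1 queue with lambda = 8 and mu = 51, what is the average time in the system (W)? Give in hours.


W = 1/(mu - lambda) = 1/(51 - 8) = 0.0233 hours

0.0233 hours


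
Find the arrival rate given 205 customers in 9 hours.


lambda = total arrivals / time = 205 / 9 = 22.78 per hour

22.78 per hour


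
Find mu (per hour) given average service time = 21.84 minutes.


mu = 60 / avg_service_time = 60 / 21.84 = 2.75 per hour

2.75 per hour


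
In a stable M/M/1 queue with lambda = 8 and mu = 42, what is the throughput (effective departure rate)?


For a stable queue (lambda < mu), throughput = lambda = 8 per hour

8 per hour


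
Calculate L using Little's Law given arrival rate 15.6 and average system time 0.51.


L = lambda * W = 15.6 * 0.51 = 7.96

7.96


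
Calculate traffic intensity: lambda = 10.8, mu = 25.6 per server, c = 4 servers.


rho = lambda / (c * mu) = 10.8 / (4 * 25.6) = 0.1055

0.1055


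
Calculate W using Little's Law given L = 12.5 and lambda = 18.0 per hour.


W = L / lambda = 12.5 / 18.0 = 0.6944 hours

0.6944 hours


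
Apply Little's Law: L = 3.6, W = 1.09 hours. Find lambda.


lambda = L / W = 3.6 / 1.09 = 3.3 per hour

3.3 per hour


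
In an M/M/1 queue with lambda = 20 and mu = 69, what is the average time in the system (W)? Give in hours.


W = 1/(mu - lambda) = 1/(69 - 20) = 0.0204 hours

0.0204 hours


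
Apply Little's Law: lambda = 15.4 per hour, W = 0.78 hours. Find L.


L = lambda * W = 15.4 * 0.78 = 12.01

12.01


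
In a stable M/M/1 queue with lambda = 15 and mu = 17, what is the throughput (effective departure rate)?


For a stable queue (lambda < mu), throughput = lambda = 15 per hour

15 per hour


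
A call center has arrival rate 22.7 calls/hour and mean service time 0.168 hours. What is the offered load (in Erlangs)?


Offered load a = lambda * E[S] = 22.7 * 0.168 = 3.81 Erlangs

3.81 Erlangs


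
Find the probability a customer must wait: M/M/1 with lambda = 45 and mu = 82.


P(wait) = rho = lambda/mu = 45/82 = 0.5488

0.5488


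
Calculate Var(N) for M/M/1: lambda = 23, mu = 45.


rho = 23/45; Var(N) = rho/(1-rho)^2 = 2.14

2.14


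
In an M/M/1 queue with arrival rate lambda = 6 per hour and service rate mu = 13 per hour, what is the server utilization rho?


rho = lambda/mu = 6/13 = 0.4615

0.4615


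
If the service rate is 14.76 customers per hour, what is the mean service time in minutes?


Mean service time = 60/mu = 60/14.76 = 4.07 minutes

4.07 minutes


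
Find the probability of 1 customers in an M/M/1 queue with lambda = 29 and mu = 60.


rho = 29/60; P(n) = (1-rho)*rho^n = (1-29/60)*(29/60)^1 = 0.2497

0.2497


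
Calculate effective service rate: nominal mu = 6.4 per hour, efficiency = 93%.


Effective rate = mu * efficiency = 6.4 * 0.93 = 5.95 per hour

5.95 per hour


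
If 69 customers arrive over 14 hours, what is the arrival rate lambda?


lambda = total arrivals / time = 69 / 14 = 4.93 per hour

4.93 per hour


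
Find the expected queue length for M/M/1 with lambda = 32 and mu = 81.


rho = 32/81; Lq = rho^2/(1-rho) = 0.26

0.26


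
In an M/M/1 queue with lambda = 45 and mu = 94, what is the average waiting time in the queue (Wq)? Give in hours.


rho = 45/94; Wq = rho/(mu - lambda) = 0.0098 hours

0.0098 hours


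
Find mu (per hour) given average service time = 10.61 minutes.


mu = 60 / avg_service_time = 60 / 10.61 = 5.66 per hour

5.66 per hour


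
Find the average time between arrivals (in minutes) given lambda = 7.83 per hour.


Mean interarrival time = 60/lambda = 60/7.83 = 7.66 minutes

7.66 minutes


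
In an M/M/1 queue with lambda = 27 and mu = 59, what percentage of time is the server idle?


Idle fraction = (1 - rho) * 100 = (1 - 27/59) * 100 = 54.2%

54.2%


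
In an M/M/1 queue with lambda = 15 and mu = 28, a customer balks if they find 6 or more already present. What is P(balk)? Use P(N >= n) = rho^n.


P(N >= 6) = rho^6 = (15/28)^6 = 0.0236

0.0236


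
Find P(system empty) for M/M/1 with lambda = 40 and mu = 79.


P0 = 1 - rho = 1 - 40/79 = 0.4937

0.4937


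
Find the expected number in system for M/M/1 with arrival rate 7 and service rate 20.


rho = 7/20; L = rho/(1-rho) = 0.54

0.54


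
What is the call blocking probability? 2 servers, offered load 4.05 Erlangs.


B(N,A) = (A^N/N!) / sum(A^k/k!, k=0..N) with N=2, A=4.05 = 0.6189

0.6189


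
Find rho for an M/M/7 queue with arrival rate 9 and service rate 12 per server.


rho = lambda/(c*mu) = 9/(7*12) = 0.1071

0.1071


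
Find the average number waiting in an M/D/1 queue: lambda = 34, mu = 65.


M/D/1: Lq = rho^2 / (2*(1-rho)) where rho = 34/65; Lq = 0.29

0.29


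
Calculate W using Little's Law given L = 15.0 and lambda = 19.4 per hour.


W = L / lambda = 15.0 / 19.4 = 0.7732 hours

0.7732 hours


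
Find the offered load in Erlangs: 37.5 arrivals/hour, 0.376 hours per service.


Offered load a = lambda * E[S] = 37.5 * 0.376 = 14.1 Erlangs

14.1 Erlangs


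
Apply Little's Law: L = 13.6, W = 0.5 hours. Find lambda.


lambda = L / W = 13.6 / 0.5 = 27.2 per hour

27.2 per hour


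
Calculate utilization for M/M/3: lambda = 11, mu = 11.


rho = lambda/(c*mu) = 11/(3*11) = 0.3333

0.3333


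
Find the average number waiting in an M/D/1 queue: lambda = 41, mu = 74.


M/D/1: Lq = rho^2 / (2*(1-rho)) where rho = 41/74; Lq = 0.34

0.34


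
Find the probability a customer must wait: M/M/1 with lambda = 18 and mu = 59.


P(wait) = rho = lambda/mu = 18/59 = 0.3051

0.3051


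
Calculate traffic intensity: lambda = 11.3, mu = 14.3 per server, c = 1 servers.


rho = lambda / (c * mu) = 11.3 / (1 * 14.3) = 0.7902

0.7902


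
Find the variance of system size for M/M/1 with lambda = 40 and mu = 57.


rho = 40/57; Var(N) = rho/(1-rho)^2 = 7.89

7.89


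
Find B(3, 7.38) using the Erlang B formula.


B(N,A) = (A^N/N!) / sum(A^k/k!, k=0..N) with N=3, A=7.38 = 0.6529

0.6529


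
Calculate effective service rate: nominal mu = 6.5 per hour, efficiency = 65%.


Effective rate = mu * efficiency = 6.5 * 0.65 = 4.23 per hour

4.23 per hour


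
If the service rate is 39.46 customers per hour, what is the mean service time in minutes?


Mean service time = 60/mu = 60/39.46 = 1.52 minutes

1.52 minutes


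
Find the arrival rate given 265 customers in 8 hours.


lambda = total arrivals / time = 265 / 8 = 33.13 per hour

33.13 per hour


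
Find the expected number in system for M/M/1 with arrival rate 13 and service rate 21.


rho = 13/21; L = rho/(1-rho) = 1.63

1.63


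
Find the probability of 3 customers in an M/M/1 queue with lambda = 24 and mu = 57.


rho = 24/57; P(n) = (1-rho)*rho^n = (1-24/57)*(24/57)^3 = 0.0432

0.0432


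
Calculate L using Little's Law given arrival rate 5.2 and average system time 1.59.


L = lambda * W = 5.2 * 1.59 = 8.27

8.27


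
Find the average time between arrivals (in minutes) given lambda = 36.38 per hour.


Mean interarrival time = 60/lambda = 60/36.38 = 1.65 minutes

1.65 minutes


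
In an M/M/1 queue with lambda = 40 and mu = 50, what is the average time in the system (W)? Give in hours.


W = 1/(mu - lambda) = 1/(50 - 40) = 0.1 hours

0.1 hours


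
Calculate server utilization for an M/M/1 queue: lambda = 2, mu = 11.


rho = lambda/mu = 2/11 = 0.1818

0.1818


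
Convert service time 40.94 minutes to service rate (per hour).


mu = 60 / avg_service_time = 60 / 40.94 = 1.47 per hour

1.47 per hour


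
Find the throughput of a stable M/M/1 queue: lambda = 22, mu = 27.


For a stable queue (lambda < mu), throughput = lambda = 22 per hour

22 per hour


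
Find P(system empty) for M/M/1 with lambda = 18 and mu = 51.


P0 = 1 - rho = 1 - 18/51 = 0.6471

0.6471


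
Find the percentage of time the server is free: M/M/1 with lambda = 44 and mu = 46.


Idle fraction = (1 - rho) * 100 = (1 - 44/46) * 100 = 4.3%

4.3%


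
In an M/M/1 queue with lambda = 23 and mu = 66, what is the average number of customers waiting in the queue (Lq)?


rho = 23/66; Lq = rho^2/(1-rho) = 0.19

0.19


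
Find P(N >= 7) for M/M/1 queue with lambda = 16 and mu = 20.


P(N >= 7) = rho^7 = (16/20)^7 = 0.2097

0.2097


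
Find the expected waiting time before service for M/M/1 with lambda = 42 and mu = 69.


rho = 42/69; Wq = rho/(mu - lambda) = 0.0225 hours

0.0225 hours


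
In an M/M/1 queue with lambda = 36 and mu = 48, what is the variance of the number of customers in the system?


rho = 36/48; Var(N) = rho/(1-rho)^2 = 12.0

12.0


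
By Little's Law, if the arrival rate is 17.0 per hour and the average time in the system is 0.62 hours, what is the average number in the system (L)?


L = lambda * W = 17.0 * 0.62 = 10.54

10.54


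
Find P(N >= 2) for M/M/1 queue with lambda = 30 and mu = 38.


P(N >= 2) = rho^2 = (30/38)^2 = 0.6233

0.6233


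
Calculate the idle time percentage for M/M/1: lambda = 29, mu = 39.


Idle fraction = (1 - rho) * 100 = (1 - 29/39) * 100 = 25.6%

25.6%


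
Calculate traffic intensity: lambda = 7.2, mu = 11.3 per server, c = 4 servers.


rho = lambda / (c * mu) = 7.2 / (4 * 11.3) = 0.1593

0.1593


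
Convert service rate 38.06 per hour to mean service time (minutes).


Mean service time = 60/mu = 60/38.06 = 1.58 minutes

1.58 minutes


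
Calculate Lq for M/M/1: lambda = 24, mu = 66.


rho = 24/66; Lq = rho^2/(1-rho) = 0.21

0.21


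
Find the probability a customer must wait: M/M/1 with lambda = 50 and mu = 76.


P(wait) = rho = lambda/mu = 50/76 = 0.6579

0.6579


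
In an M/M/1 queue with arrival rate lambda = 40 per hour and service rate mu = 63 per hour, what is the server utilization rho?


rho = lambda/mu = 40/63 = 0.6349

0.6349


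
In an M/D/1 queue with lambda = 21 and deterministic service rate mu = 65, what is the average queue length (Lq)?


M/D/1: Lq = rho^2 / (2*(1-rho)) where rho = 21/65; Lq = 0.08

0.08


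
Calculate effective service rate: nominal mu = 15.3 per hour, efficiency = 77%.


Effective rate = mu * efficiency = 15.3 * 0.77 = 11.78 per hour

11.78 per hour


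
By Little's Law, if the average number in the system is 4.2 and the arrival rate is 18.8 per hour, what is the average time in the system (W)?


W = L / lambda = 4.2 / 18.8 = 0.2234 hours

0.2234 hours


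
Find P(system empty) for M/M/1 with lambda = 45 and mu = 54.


P0 = 1 - rho = 1 - 45/54 = 0.1667

0.1667


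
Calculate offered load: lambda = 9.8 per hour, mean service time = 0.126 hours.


Offered load a = lambda * E[S] = 9.8 * 0.126 = 1.23 Erlangs

1.23 Erlangs


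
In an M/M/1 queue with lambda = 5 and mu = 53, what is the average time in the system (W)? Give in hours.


W = 1/(mu - lambda) = 1/(53 - 5) = 0.0208 hours

0.0208 hours


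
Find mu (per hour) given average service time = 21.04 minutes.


mu = 60 / avg_service_time = 60 / 21.04 = 2.85 per hour

2.85 per hour


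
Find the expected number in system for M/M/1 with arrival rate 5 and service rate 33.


rho = 5/33; L = rho/(1-rho) = 0.18

0.18


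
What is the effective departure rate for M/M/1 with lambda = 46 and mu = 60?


For a stable queue (lambda < mu), throughput = lambda = 46 per hour

46 per hour


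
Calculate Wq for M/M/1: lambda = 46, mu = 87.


rho = 46/87; Wq = rho/(mu - lambda) = 0.0129 hours

0.0129 hours


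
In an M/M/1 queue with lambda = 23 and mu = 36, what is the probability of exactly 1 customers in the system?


rho = 23/36; P(n) = (1-rho)*rho^n = (1-23/36)*(23/36)^1 = 0.2307

0.2307


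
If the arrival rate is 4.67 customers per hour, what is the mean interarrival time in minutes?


Mean interarrival time = 60/lambda = 60/4.67 = 12.85 minutes

12.85 minutes


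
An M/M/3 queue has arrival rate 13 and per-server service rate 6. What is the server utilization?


rho = lambda/(c*mu) = 13/(3*6) = 0.7222

0.7222


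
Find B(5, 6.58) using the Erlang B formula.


B(N,A) = (A^N/N!) / sum(A^k/k!, k=0..N) with N=5, A=6.58 = 0.399

0.399


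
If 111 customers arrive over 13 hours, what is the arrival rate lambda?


lambda = total arrivals / time = 111 / 13 = 8.54 per hour

8.54 per hour


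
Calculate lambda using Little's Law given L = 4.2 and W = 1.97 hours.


lambda = L / W = 4.2 / 1.97 = 2.13 per hour

2.13 per hour


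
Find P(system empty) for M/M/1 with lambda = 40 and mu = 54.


P0 = 1 - rho = 1 - 40/54 = 0.2593

0.2593


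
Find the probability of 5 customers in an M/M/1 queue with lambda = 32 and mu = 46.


rho = 32/46; P(n) = (1-rho)*rho^n = (1-32/46)*(32/46)^5 = 0.0496

0.0496


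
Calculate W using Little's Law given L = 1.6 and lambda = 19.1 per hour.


W = L / lambda = 1.6 / 19.1 = 0.0838 hours

0.0838 hours


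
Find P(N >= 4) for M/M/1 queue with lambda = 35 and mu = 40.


P(N >= 4) = rho^4 = (35/40)^4 = 0.5862

0.5862


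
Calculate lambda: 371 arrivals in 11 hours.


lambda = total arrivals / time = 371 / 11 = 33.73 per hour

33.73 per hour


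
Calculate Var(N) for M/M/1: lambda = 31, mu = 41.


rho = 31/41; Var(N) = rho/(1-rho)^2 = 12.71

12.71


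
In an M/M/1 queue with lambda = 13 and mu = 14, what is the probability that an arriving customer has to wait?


P(wait) = rho = lambda/mu = 13/14 = 0.9286

0.9286


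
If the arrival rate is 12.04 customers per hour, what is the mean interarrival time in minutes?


Mean interarrival time = 60/lambda = 60/12.04 = 4.98 minutes

4.98 minutes


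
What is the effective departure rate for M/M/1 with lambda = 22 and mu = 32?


For a stable queue (lambda < mu), throughput = lambda = 22 per hour

22 per hour


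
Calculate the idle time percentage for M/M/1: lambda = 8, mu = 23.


Idle fraction = (1 - rho) * 100 = (1 - 8/23) * 100 = 65.2%

65.2%


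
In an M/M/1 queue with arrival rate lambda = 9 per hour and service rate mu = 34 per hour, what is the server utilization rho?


rho = lambda/mu = 9/34 = 0.2647

0.2647


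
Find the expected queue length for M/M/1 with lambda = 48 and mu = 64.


rho = 48/64; Lq = rho^2/(1-rho) = 2.25

2.25


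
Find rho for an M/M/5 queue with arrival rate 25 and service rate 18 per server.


rho = lambda/(c*mu) = 25/(5*18) = 0.2778

0.2778


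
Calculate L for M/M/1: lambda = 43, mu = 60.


rho = 43/60; L = rho/(1-rho) = 2.53

2.53


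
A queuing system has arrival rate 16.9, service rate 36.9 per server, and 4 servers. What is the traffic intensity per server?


rho = lambda / (c * mu) = 16.9 / (4 * 36.9) = 0.1145

0.1145


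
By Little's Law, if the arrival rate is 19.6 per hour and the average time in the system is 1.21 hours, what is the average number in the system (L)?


L = lambda * W = 19.6 * 1.21 = 23.72

23.72


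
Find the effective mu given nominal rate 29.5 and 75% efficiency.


Effective rate = mu * efficiency = 29.5 * 0.75 = 22.13 per hour

22.13 per hour


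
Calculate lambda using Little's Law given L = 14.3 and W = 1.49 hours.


lambda = L / W = 14.3 / 1.49 = 9.6 per hour

9.6 per hour


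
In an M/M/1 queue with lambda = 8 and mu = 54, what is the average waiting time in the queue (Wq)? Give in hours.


rho = 8/54; Wq = rho/(mu - lambda) = 0.0032 hours

0.0032 hours


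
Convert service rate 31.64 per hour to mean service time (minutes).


Mean service time = 60/mu = 60/31.64 = 1.9 minutes

1.9 minutes


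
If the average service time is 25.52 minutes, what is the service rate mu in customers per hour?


mu = 60 / avg_service_time = 60 / 25.52 = 2.35 per hour

2.35 per hour


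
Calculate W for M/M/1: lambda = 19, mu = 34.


W = 1/(mu - lambda) = 1/(34 - 19) = 0.0667 hours

0.0667 hours


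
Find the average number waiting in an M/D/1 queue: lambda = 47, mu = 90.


M/D/1: Lq = rho^2 / (2*(1-rho)) where rho = 47/90; Lq = 0.29

0.29


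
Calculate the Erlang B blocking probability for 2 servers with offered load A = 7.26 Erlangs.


B(N,A) = (A^N/N!) / sum(A^k/k!, k=0..N) with N=2, A=7.26 = 0.7614

0.7614


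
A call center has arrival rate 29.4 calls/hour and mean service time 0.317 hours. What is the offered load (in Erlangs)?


Offered load a = lambda * E[S] = 29.4 * 0.317 = 9.32 Erlangs

9.32 Erlangs


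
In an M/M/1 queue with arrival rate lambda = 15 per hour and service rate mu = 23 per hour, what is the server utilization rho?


rho = lambda/mu = 15/23 = 0.6522

0.6522


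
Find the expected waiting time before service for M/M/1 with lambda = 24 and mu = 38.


rho = 24/38; Wq = rho/(mu - lambda) = 0.0451 hours

0.0451 hours


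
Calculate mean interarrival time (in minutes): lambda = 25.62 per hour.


Mean interarrival time = 60/lambda = 60/25.62 = 2.34 minutes

2.34 minutes


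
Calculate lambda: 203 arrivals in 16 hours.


lambda = total arrivals / time = 203 / 16 = 12.69 per hour

12.69 per hour


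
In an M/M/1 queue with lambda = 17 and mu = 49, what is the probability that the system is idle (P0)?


P0 = 1 - rho = 1 - 17/49 = 0.6531

0.6531


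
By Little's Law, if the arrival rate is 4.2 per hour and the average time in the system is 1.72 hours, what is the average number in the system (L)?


L = lambda * W = 4.2 * 1.72 = 7.22

7.22


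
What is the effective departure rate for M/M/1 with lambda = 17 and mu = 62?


For a stable queue (lambda < mu), throughput = lambda = 17 per hour

17 per hour


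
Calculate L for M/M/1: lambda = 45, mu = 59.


rho = 45/59; L = rho/(1-rho) = 3.21

3.21


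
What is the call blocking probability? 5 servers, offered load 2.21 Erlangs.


B(N,A) = (A^N/N!) / sum(A^k/k!, k=0..N) with N=5, A=2.21 = 0.0494

0.0494


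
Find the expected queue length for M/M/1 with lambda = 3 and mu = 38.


rho = 3/38; Lq = rho^2/(1-rho) = 0.01

0.01


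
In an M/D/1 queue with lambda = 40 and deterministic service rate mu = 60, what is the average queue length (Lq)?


M/D/1: Lq = rho^2 / (2*(1-rho)) where rho = 40/60; Lq = 0.67

0.67


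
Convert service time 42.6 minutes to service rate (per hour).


mu = 60 / avg_service_time = 60 / 42.6 = 1.41 per hour

1.41 per hour


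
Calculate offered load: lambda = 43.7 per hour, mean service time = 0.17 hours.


Offered load a = lambda * E[S] = 43.7 * 0.17 = 7.43 Erlangs

7.43 Erlangs


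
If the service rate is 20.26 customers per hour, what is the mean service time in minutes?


Mean service time = 60/mu = 60/20.26 = 2.96 minutes

2.96 minutes


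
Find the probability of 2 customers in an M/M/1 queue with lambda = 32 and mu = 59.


rho = 32/59; P(n) = (1-rho)*rho^n = (1-32/59)*(32/59)^2 = 0.1346

0.1346


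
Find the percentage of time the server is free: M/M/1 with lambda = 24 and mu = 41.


Idle fraction = (1 - rho) * 100 = (1 - 24/41) * 100 = 41.5%

41.5%


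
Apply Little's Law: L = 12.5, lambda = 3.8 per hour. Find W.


W = L / lambda = 12.5 / 3.8 = 3.2895 hours

3.2895 hours


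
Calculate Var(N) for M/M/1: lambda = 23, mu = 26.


rho = 23/26; Var(N) = rho/(1-rho)^2 = 66.44

66.44


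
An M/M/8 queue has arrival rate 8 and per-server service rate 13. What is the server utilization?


rho = lambda/(c*mu) = 8/(8*13) = 0.0769

0.0769


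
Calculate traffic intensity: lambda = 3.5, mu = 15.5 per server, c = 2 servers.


rho = lambda / (c * mu) = 3.5 / (2 * 15.5) = 0.1129

0.1129


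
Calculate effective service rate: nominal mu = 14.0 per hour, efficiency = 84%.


Effective rate = mu * efficiency = 14.0 * 0.84 = 11.76 per hour

11.76 per hour


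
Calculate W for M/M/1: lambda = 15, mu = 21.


W = 1/(mu - lambda) = 1/(21 - 15) = 0.1667 hours

0.1667 hours


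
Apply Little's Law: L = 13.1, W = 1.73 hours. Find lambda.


lambda = L / W = 13.1 / 1.73 = 7.57 per hour

7.57 per hour


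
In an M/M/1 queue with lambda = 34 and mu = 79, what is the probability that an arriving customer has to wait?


P(wait) = rho = lambda/mu = 34/79 = 0.4304

0.4304


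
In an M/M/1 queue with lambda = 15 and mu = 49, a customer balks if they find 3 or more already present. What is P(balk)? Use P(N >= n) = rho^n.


P(N >= 3) = rho^3 = (15/49)^3 = 0.0287

0.0287


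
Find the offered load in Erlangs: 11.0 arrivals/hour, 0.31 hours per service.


Offered load a = lambda * E[S] = 11.0 * 0.31 = 3.41 Erlangs

3.41 Erlangs


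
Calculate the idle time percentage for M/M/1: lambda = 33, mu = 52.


Idle fraction = (1 - rho) * 100 = (1 - 33/52) * 100 = 36.5%

36.5%


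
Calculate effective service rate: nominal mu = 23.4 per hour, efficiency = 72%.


Effective rate = mu * efficiency = 23.4 * 0.72 = 16.85 per hour

16.85 per hour


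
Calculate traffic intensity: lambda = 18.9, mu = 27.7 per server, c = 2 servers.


rho = lambda / (c * mu) = 18.9 / (2 * 27.7) = 0.3412

0.3412


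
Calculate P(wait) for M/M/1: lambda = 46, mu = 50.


P(wait) = rho = lambda/mu = 46/50 = 0.92

0.92


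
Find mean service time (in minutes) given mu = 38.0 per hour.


Mean service time = 60/mu = 60/38.0 = 1.58 minutes

1.58 minutes


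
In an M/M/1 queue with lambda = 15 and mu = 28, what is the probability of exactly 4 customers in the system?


rho = 15/28; P(n) = (1-rho)*rho^n = (1-15/28)*(15/28)^4 = 0.0382

0.0382


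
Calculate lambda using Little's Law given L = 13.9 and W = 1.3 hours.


lambda = L / W = 13.9 / 1.3 = 10.69 per hour

10.69 per hour


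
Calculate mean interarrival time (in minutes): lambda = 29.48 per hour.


Mean interarrival time = 60/lambda = 60/29.48 = 2.04 minutes

2.04 minutes


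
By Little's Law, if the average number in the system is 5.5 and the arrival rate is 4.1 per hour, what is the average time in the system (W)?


W = L / lambda = 5.5 / 4.1 = 1.3415 hours

1.3415 hours


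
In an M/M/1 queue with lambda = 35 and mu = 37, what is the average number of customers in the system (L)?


rho = 35/37; L = rho/(1-rho) = 17.5

17.5


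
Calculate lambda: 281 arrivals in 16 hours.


lambda = total arrivals / time = 281 / 16 = 17.56 per hour

17.56 per hour


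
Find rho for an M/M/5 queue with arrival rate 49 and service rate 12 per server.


rho = lambda/(c*mu) = 49/(5*12) = 0.8167

0.8167


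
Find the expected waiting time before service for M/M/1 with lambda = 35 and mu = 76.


rho = 35/76; Wq = rho/(mu - lambda) = 0.0112 hours

0.0112 hours


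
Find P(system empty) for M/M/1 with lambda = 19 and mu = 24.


P0 = 1 - rho = 1 - 19/24 = 0.2083

0.2083


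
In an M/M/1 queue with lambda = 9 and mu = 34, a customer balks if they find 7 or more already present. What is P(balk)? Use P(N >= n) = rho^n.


P(N >= 7) = rho^7 = (9/34)^7 = 0.0001

0.0001


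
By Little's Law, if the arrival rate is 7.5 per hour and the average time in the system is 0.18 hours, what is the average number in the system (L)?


L = lambda * W = 7.5 * 0.18 = 1.35

1.35


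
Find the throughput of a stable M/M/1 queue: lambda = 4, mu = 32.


For a stable queue (lambda < mu), throughput = lambda = 4 per hour

4 per hour


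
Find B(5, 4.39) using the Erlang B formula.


B(N,A) = (A^N/N!) / sum(A^k/k!, k=0..N) with N=5, A=4.39 = 0.2335

0.2335


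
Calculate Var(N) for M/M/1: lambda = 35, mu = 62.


rho = 35/62; Var(N) = rho/(1-rho)^2 = 2.98

2.98


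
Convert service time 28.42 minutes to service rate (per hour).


mu = 60 / avg_service_time = 60 / 28.42 = 2.11 per hour

2.11 per hour


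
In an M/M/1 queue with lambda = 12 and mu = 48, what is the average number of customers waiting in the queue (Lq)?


rho = 12/48; Lq = rho^2/(1-rho) = 0.08

0.08


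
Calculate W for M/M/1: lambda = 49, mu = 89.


W = 1/(mu - lambda) = 1/(89 - 49) = 0.025 hours

0.025 hours


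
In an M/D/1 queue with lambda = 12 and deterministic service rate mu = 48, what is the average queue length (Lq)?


M/D/1: Lq = rho^2 / (2*(1-rho)) where rho = 12/48; Lq = 0.04

0.04


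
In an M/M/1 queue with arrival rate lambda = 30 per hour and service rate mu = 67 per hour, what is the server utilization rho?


rho = lambda/mu = 30/67 = 0.4478

0.4478


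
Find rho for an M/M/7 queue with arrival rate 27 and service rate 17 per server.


rho = lambda/(c*mu) = 27/(7*17) = 0.2269

0.2269
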